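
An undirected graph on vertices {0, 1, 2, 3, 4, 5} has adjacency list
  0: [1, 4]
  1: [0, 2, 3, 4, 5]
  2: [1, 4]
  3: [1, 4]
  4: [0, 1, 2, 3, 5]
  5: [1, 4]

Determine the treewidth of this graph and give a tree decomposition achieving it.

Treewidth 2.
Bags: B1 = {1, 2, 4}  B2 = {1, 3, 4}  B3 = {1, 4, 5}  B4 = {0, 1, 4}
Tree: B1–B2, B1–B3, B3–B4

Every bag has size at most 3, so the width is 3 − 1 = 2 and tw(G) ≤ 2. Conversely, {0, 1, 4} is a clique of size 3, and the vertices of any clique must share a bag in every tree decomposition; so some bag has ≥ 3 vertices and tw(G) ≥ 2. Therefore the treewidth is 2.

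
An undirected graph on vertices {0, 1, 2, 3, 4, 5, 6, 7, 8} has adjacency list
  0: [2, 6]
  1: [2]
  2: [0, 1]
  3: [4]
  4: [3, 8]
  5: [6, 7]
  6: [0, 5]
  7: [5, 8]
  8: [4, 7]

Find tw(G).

1

A width-1 tree decomposition is:
Bags: B1 = {1, 2}  B2 = {0, 2}  B3 = {0, 6}  B4 = {5, 6}  B5 = {5, 7}  B6 = {7, 8}  B7 = {4, 8}  B8 = {3, 4}
Tree: B1–B2, B2–B3, B3–B4, B4–B5, B5–B6, B6–B7, B7–B8
The largest bag has 2 vertices, giving width 1; this decomposition certifies tw(G) ≤ 1. G has an edge, so its treewidth is at least 1. Hence tw(G) = 1 exactly.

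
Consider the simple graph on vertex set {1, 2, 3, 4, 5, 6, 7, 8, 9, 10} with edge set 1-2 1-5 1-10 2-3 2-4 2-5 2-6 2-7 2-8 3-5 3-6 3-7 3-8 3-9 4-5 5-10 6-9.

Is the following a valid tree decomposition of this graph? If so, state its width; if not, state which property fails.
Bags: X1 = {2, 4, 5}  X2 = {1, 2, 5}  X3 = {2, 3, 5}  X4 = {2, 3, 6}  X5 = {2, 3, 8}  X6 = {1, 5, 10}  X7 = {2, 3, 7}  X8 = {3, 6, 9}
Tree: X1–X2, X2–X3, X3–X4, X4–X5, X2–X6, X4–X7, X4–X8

Every vertex of G appears in some bag (union = {1, 2, 3, 4, 5, 6, 7, 8, 9, 10}); every edge is covered by a bag; and for each vertex v the set of bags containing v is connected in the bag tree. The decomposition is therefore valid. The largest bag has 3 vertices, so the width is 2.

Yes; width 2.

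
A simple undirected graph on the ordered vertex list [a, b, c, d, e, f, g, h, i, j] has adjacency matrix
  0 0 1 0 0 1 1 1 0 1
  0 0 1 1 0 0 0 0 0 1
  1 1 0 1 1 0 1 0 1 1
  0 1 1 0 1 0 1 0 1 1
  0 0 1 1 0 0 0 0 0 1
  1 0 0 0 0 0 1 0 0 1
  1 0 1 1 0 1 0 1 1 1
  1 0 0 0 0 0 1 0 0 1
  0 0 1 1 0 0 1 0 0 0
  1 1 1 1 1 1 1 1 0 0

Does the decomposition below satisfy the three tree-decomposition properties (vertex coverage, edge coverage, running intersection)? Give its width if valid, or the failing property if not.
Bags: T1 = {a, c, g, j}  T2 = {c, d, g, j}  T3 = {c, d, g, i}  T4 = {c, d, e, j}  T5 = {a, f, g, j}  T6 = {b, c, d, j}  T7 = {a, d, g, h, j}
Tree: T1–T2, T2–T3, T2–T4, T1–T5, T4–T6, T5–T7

No — bags containing vertex d are not connected in the tree.

A tree decomposition must satisfy three properties: every vertex lies in some bag; for every edge, both endpoints lie together in some bag; and for every vertex, the bags containing it form a connected subtree. Here bags containing vertex d are not connected in the tree, so the decomposition is invalid.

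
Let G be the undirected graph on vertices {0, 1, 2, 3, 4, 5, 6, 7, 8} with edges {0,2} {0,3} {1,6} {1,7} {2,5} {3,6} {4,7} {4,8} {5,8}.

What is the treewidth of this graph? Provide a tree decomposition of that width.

Each bag holds 3 vertices, so the decomposition has width 2, which upper-bounds the treewidth. Since 1–7–4–8–5–2–0–3–6–1 is a cycle in G, G is not acyclic. Forests are exactly the graphs of treewidth ≤ 1, so tw(G) ≥ 2. Therefore the treewidth is 2.

Treewidth 2.
One optimal decomposition is:
Bags: B1 = {1, 4, 7}  B2 = {1, 4, 8}  B3 = {1, 5, 8}  B4 = {1, 2, 5}  B5 = {0, 1, 2}  B6 = {0, 1, 3}  B7 = {1, 3, 6}
Tree: B1–B2, B2–B3, B3–B4, B4–B5, B5–B6, B6–B7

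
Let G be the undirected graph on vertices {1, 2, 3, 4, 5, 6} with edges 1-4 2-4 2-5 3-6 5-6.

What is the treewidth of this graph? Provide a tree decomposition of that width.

Each bag holds 2 vertices, so the decomposition has width 1, which upper-bounds the treewidth. Since G has at least one edge (e.g. 3–6), it is not an edgeless graph, so tw(G) ≥ 1. Therefore the treewidth is 1.

Treewidth 1.
Bags: B1 = {3, 6}  B2 = {5, 6}  B3 = {2, 5}  B4 = {2, 4}  B5 = {1, 4}
Tree: B1–B2, B2–B3, B3–B4, B4–B5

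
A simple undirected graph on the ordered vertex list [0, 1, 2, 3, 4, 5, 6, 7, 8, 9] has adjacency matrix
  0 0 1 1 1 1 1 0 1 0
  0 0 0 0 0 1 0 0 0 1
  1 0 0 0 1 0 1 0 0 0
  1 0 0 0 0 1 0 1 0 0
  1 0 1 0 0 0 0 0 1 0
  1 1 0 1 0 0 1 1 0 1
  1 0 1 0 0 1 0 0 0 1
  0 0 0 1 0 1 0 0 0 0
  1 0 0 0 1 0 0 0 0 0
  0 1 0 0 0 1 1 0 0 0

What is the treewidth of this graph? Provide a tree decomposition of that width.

Each bag holds 3 vertices, so the decomposition has width 2, which upper-bounds the treewidth. For the lower bound, the 3 vertices {0, 4, 8} are pairwise adjacent, and any tree decomposition puts a clique entirely inside one bag — forcing width ≥ 2. Combining the bounds, tw(G) = 2.

Treewidth 2.
One such decomposition:
Bags: B1 = {5, 6, 9}  B2 = {0, 5, 6}  B3 = {0, 2, 6}  B4 = {1, 5, 9}  B5 = {0, 3, 5}  B6 = {3, 5, 7}  B7 = {0, 2, 4}  B8 = {0, 4, 8}
Tree: B1–B2, B2–B3, B1–B4, B2–B5, B5–B6, B3–B7, B7–B8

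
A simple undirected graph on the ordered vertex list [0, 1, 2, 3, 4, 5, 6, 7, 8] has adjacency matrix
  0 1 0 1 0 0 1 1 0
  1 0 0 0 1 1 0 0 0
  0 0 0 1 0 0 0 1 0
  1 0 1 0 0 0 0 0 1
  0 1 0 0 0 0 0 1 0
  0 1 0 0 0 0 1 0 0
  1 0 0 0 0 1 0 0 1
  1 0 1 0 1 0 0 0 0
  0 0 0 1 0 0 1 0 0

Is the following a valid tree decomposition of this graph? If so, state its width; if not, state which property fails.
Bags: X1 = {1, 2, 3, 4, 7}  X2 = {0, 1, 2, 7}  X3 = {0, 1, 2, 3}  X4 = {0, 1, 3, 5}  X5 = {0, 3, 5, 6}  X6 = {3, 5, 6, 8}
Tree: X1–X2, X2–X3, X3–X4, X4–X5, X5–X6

A tree decomposition must satisfy three properties: every vertex lies in some bag; for every edge, both endpoints lie together in some bag; and for every vertex, the bags containing it form a connected subtree. Here bags containing vertex 3 are not connected in the tree, so the decomposition is invalid.

No — bags containing vertex 3 are not connected in the tree.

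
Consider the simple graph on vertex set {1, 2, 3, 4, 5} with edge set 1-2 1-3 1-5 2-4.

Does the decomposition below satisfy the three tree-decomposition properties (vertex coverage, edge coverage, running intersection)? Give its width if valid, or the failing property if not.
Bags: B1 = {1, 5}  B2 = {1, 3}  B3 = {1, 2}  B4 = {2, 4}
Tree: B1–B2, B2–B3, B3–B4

Yes; width 1.

Vertex coverage: the bags together contain {1, 2, 3, 4, 5}, the full vertex set. Edge coverage: each edge of G has both endpoints in at least one bag. Running intersection: for every vertex, the bags containing it form a connected subtree. All three properties hold, so this is a valid tree decomposition of width max|bag| − 1 = 1, and hence tw(G) ≤ 1.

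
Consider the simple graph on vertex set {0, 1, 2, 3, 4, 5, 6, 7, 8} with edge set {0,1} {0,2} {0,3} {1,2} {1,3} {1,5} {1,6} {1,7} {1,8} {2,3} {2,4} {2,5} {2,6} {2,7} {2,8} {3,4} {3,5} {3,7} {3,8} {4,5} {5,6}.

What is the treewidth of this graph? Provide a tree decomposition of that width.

Treewidth 3.
One such decomposition:
Bags: B1 = {1, 2, 3, 5}  B2 = {1, 2, 5, 6}  B3 = {0, 1, 2, 3}  B4 = {1, 2, 3, 8}  B5 = {2, 3, 4, 5}  B6 = {1, 2, 3, 7}
Tree: B1–B2, B1–B3, B3–B4, B1–B5, B3–B6

Every bag has size at most 4, so the width is 4 − 1 = 3 and tw(G) ≤ 3. For the lower bound, the 4 vertices {0, 1, 2, 3} are pairwise adjacent, and any tree decomposition puts a clique entirely inside one bag — forcing width ≥ 3. Combining the bounds, tw(G) = 3.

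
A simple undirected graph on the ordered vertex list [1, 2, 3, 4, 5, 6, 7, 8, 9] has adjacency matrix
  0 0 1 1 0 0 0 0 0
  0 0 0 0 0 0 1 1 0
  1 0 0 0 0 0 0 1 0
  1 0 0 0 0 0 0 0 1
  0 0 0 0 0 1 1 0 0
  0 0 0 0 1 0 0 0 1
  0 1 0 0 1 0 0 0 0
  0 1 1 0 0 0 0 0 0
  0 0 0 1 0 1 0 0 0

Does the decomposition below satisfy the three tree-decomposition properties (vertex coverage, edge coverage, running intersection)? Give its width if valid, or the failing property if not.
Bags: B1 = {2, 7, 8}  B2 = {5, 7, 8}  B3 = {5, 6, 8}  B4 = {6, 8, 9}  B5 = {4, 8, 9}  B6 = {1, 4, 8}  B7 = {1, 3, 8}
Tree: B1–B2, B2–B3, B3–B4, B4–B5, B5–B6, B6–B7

Every vertex of G appears in some bag (union = {1, 2, 3, 4, 5, 6, 7, 8, 9}); every edge is covered by a bag; and for each vertex v the set of bags containing v is connected in the bag tree. The decomposition is therefore valid. The largest bag has 3 vertices, so the width is 2.

Yes; width 2.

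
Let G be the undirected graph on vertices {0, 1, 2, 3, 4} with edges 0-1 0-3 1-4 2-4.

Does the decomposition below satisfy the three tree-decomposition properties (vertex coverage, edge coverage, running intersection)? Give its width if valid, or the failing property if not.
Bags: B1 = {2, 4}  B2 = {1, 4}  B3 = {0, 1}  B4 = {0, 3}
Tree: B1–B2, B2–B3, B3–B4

Checking the three conditions: (i) the bags cover all of {0, 1, 2, 3, 4}; (ii) for each edge, some bag contains both endpoints; (iii) the bags containing any fixed vertex form a subtree. All hold, so the decomposition is valid with width 2 − 1 = 1.

Yes; width 1.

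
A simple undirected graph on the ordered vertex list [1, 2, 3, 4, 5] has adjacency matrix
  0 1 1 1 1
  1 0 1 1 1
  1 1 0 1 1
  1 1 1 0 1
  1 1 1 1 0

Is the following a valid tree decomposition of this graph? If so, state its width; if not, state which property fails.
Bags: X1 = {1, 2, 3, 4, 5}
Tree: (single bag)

Vertex coverage: the bags together contain {1, 2, 3, 4, 5}, the full vertex set. Edge coverage: each edge of G has both endpoints in at least one bag. Running intersection: for every vertex, the bags containing it form a connected subtree. All three properties hold, so this is a valid tree decomposition of width max|bag| − 1 = 4, and hence tw(G) ≤ 4.

Yes; width 4.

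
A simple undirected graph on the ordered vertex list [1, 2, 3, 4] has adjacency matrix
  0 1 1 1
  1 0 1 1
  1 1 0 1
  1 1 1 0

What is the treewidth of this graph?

A width-3 tree decomposition is:
Bags: B1 = {1, 2, 3, 4}
Tree: (single bag)
A single bag containing all 4 vertices is trivially a valid decomposition of width 3. For the lower bound, the 4 vertices {1, 2, 3, 4} are pairwise adjacent, and any tree decomposition puts a clique entirely inside one bag — forcing width ≥ 3. The upper and lower bounds meet at 3, so that is the treewidth.

3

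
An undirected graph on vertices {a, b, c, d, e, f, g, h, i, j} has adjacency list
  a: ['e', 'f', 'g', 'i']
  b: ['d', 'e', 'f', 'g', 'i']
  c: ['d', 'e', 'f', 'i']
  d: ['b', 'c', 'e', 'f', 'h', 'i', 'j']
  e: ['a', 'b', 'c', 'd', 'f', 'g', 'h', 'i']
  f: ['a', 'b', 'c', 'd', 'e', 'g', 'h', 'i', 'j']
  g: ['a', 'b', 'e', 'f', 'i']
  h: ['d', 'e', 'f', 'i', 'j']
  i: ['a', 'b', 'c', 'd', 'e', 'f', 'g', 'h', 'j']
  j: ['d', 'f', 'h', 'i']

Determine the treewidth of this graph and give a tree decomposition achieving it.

Treewidth 4.
One optimal decomposition is:
Bags: B1 = {c, d, e, f, i}  B2 = {b, d, e, f, i}  B3 = {b, e, f, g, i}  B4 = {d, e, f, h, i}  B5 = {a, e, f, g, i}  B6 = {d, f, h, i, j}
Tree: B1–B2, B2–B3, B1–B4, B3–B5, B4–B6

Every bag has size at most 5, so the width is 5 − 1 = 4 and tw(G) ≤ 4. Conversely, {d, f, h, i, j} is a clique of size 5, and the vertices of any clique must share a bag in every tree decomposition; so some bag has ≥ 5 vertices and tw(G) ≥ 4. Hence tw(G) = 4 exactly.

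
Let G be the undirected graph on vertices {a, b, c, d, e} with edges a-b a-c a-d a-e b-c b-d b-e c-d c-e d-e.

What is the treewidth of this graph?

4

A width-4 tree decomposition is:
Bags: B1 = {a, b, c, d, e}
Tree: (single bag)
With just one bag of size 5, the width is 5 − 1 = 4, so tw(G) ≤ 4. For the lower bound, the 5 vertices {a, b, c, d, e} are pairwise adjacent, and any tree decomposition puts a clique entirely inside one bag — forcing width ≥ 4. Combining the bounds, tw(G) = 4.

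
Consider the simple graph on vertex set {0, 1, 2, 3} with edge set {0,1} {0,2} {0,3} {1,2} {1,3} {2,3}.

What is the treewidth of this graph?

A width-3 tree decomposition is:
Bags: B1 = {0, 1, 2, 3}
Tree: (single bag)
With just one bag of size 4, the width is 4 − 1 = 3, so tw(G) ≤ 3. Conversely, {0, 1, 2, 3} is a clique of size 4, and the vertices of any clique must share a bag in every tree decomposition; so some bag has ≥ 4 vertices and tw(G) ≥ 3. The upper and lower bounds meet at 3, so that is the treewidth.

3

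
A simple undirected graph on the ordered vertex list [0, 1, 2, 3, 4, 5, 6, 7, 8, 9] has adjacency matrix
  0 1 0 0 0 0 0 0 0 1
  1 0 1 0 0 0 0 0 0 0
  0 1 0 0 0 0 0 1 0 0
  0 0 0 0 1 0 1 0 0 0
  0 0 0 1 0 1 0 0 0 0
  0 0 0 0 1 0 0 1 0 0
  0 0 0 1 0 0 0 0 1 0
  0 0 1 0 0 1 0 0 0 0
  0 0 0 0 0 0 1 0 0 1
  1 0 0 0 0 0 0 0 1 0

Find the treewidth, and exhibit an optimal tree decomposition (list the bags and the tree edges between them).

Treewidth 2.
Bags: B1 = {3, 4, 6}  B2 = {4, 6, 8}  B3 = {4, 8, 9}  B4 = {0, 4, 9}  B5 = {0, 1, 4}  B6 = {1, 2, 4}  B7 = {2, 4, 7}  B8 = {4, 5, 7}
Tree: B1–B2, B2–B3, B3–B4, B4–B5, B5–B6, B6–B7, B7–B8

Each bag holds 3 vertices, so the decomposition has width 2, which upper-bounds the treewidth. Since 4–3–6–8–9–0–1–2–7–5–4 is a cycle in G, G is not acyclic. Forests are exactly the graphs of treewidth ≤ 1, so tw(G) ≥ 2. Hence tw(G) = 2 exactly.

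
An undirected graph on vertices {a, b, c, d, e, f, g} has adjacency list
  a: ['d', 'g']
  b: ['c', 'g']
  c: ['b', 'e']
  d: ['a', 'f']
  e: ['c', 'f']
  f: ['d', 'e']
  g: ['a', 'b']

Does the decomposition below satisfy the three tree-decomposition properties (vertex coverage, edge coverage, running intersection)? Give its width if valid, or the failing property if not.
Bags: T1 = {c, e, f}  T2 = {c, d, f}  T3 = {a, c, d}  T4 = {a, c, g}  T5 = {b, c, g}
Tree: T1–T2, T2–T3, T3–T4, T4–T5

Vertex coverage: the bags together contain {a, b, c, d, e, f, g}, the full vertex set. Edge coverage: each edge of G has both endpoints in at least one bag. Running intersection: for every vertex, the bags containing it form a connected subtree. All three properties hold, so this is a valid tree decomposition of width max|bag| − 1 = 2, and hence tw(G) ≤ 2.

Yes; width 2.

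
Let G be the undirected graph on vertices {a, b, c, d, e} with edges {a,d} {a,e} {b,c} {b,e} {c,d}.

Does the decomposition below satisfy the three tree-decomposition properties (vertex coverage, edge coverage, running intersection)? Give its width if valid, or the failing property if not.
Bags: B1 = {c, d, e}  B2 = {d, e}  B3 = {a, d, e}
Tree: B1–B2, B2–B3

A tree decomposition must satisfy three properties: every vertex lies in some bag; for every edge, both endpoints lie together in some bag; and for every vertex, the bags containing it form a connected subtree. Here vertex b appears in no bag, so the decomposition is invalid.

No — vertex b appears in no bag.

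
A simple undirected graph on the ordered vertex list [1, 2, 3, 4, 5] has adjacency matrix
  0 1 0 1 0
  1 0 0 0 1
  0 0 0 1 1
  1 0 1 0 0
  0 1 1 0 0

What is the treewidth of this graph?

A width-2 tree decomposition is:
Bags: B1 = {1, 2, 4}  B2 = {2, 3, 4}  B3 = {2, 3, 5}
Tree: B1–B2, B2–B3
The largest bag has 3 vertices, giving width 2; this decomposition certifies tw(G) ≤ 2. The edges 2–1–4–3–5–2 form a cycle, so G is not a tree and its treewidth is at least 2. Combining the bounds, tw(G) = 2.

2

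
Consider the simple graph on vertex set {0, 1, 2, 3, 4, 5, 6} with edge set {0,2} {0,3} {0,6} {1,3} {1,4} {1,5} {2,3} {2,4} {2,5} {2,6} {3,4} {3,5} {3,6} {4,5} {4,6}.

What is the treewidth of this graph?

A width-3 tree decomposition is:
Bags: B1 = {0, 2, 3, 6}  B2 = {2, 3, 4, 6}  B3 = {2, 3, 4, 5}  B4 = {1, 3, 4, 5}
Tree: B1–B2, B2–B3, B3–B4
The largest bag has 4 vertices, giving width 3; this decomposition certifies tw(G) ≤ 3. For the lower bound, the 4 vertices {1, 3, 4, 5} are pairwise adjacent, and any tree decomposition puts a clique entirely inside one bag — forcing width ≥ 3. Combining the bounds, tw(G) = 3.

3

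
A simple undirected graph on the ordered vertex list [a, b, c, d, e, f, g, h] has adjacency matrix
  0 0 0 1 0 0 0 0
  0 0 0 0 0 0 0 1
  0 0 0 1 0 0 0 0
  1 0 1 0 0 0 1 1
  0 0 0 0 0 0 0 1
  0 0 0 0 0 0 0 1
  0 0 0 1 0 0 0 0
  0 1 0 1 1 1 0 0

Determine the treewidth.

1

A width-1 tree decomposition is:
Bags: B1 = {e, h}  B2 = {d, h}  B3 = {c, d}  B4 = {d, g}  B5 = {a, d}  B6 = {b, h}  B7 = {f, h}
Tree: B1–B2, B2–B3, B3–B4, B4–B5, B1–B6, B2–B7
Every bag has size at most 2, so the width is 2 − 1 = 1 and tw(G) ≤ 1. Since G has at least one edge (e.g. h–e), it is not an edgeless graph, so tw(G) ≥ 1. Therefore the treewidth is 1.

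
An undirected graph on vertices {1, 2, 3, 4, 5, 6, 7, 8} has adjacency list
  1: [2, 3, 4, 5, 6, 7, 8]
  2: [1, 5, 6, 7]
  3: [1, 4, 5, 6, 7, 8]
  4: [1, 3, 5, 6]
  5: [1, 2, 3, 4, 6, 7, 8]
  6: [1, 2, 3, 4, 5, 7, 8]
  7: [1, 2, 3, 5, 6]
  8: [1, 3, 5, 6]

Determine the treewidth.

A width-4 tree decomposition is:
Bags: B1 = {1, 2, 5, 6, 7}  B2 = {1, 3, 5, 6, 7}  B3 = {1, 3, 4, 5, 6}  B4 = {1, 3, 5, 6, 8}
Tree: B1–B2, B2–B3, B3–B4
Every bag has size at most 5, so the width is 5 − 1 = 4 and tw(G) ≤ 4. On the other hand G contains the 5-clique {1, 2, 5, 6, 7}. A clique must lie in a single bag of any decomposition, so no decomposition can have width below 4. Hence tw(G) = 4 exactly.

4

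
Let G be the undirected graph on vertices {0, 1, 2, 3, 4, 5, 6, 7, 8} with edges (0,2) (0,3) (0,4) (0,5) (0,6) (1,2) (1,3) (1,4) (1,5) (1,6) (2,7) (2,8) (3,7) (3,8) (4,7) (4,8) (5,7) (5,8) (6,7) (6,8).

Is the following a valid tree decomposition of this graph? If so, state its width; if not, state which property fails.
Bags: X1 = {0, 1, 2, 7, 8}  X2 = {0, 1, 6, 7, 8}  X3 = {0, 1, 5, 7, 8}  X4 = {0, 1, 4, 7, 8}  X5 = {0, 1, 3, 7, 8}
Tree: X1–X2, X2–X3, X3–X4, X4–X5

Yes; width 4.

Every vertex of G appears in some bag (union = {0, 1, 2, 3, 4, 5, 6, 7, 8}); every edge is covered by a bag; and for each vertex v the set of bags containing v is connected in the bag tree. The decomposition is therefore valid. The largest bag has 5 vertices, so the width is 4.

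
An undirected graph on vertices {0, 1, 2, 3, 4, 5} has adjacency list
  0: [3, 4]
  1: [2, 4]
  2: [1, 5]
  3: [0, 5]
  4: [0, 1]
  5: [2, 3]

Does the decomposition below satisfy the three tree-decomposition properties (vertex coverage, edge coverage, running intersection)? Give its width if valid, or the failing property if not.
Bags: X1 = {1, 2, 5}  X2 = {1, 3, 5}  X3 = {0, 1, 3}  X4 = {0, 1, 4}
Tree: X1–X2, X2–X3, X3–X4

Yes; width 2.

Vertex coverage: the bags together contain {0, 1, 2, 3, 4, 5}, the full vertex set. Edge coverage: each edge of G has both endpoints in at least one bag. Running intersection: for every vertex, the bags containing it form a connected subtree. All three properties hold, so this is a valid tree decomposition of width max|bag| − 1 = 2, and hence tw(G) ≤ 2.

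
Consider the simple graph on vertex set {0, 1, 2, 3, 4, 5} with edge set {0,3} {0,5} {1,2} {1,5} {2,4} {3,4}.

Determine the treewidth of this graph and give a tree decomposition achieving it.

Treewidth 2.
One such decomposition:
Bags: B1 = {0, 3, 4}  B2 = {0, 2, 4}  B3 = {0, 1, 2}  B4 = {0, 1, 5}
Tree: B1–B2, B2–B3, B3–B4

Every bag has size at most 3, so the width is 3 − 1 = 2 and tw(G) ≤ 2. For the lower bound, G contains the cycle 0–3–4–2–1–5–0, so G is not a forest; only forests have treewidth ≤ 1, hence tw(G) ≥ 2. Therefore the treewidth is 2.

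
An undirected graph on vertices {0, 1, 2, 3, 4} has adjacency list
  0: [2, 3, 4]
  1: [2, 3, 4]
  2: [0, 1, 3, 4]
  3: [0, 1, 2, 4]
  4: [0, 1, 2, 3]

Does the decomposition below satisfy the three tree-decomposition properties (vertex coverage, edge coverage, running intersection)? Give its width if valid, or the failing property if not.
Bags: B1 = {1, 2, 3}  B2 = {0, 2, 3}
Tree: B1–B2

No — vertex 4 appears in no bag.

A tree decomposition must satisfy three properties: every vertex lies in some bag; for every edge, both endpoints lie together in some bag; and for every vertex, the bags containing it form a connected subtree. Here vertex 4 appears in no bag, so the decomposition is invalid.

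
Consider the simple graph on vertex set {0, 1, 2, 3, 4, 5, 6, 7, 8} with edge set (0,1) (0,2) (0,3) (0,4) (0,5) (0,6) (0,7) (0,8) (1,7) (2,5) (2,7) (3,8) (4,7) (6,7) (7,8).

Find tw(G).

2

A width-2 tree decomposition is:
Bags: B1 = {0, 2, 7}  B2 = {0, 4, 7}  B3 = {0, 7, 8}  B4 = {0, 2, 5}  B5 = {0, 6, 7}  B6 = {0, 1, 7}  B7 = {0, 3, 8}
Tree: B1–B2, B2–B3, B1–B4, B3–B5, B1–B6, B3–B7
Each bag holds 3 vertices, so the decomposition has width 2, which upper-bounds the treewidth. On the other hand G contains the 3-clique {0, 3, 8}. A clique must lie in a single bag of any decomposition, so no decomposition can have width below 2. Combining the bounds, tw(G) = 2.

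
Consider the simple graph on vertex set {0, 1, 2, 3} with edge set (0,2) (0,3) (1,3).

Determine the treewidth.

A width-1 tree decomposition is:
Bags: B1 = {1, 3}  B2 = {0, 3}  B3 = {0, 2}
Tree: B1–B2, B2–B3
The largest bag has 2 vertices, giving width 1; this decomposition certifies tw(G) ≤ 1. Since G has at least one edge (e.g. 1–3), it is not an edgeless graph, so tw(G) ≥ 1. The upper and lower bounds meet at 1, so that is the treewidth.

1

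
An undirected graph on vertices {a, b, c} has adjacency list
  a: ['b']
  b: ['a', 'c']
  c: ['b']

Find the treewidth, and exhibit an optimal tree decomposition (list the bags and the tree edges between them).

Treewidth 1.
Bags: B1 = {a, b}  B2 = {b, c}
Tree: B1–B2

The largest bag has 2 vertices, giving width 1; this decomposition certifies tw(G) ≤ 1. Since G has at least one edge (e.g. b–a), it is not an edgeless graph, so tw(G) ≥ 1. Combining the bounds, tw(G) = 1.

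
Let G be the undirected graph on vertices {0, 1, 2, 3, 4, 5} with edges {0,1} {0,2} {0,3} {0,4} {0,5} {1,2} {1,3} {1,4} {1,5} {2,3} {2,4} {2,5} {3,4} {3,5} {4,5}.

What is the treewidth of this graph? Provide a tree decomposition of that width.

Treewidth 5.
One such decomposition:
Bags: B1 = {0, 1, 2, 3, 4, 5}
Tree: (single bag)

With just one bag of size 6, the width is 6 − 1 = 5, so tw(G) ≤ 5. For the lower bound, the 6 vertices {0, 1, 2, 3, 4, 5} are pairwise adjacent, and any tree decomposition puts a clique entirely inside one bag — forcing width ≥ 5. The upper and lower bounds meet at 5, so that is the treewidth.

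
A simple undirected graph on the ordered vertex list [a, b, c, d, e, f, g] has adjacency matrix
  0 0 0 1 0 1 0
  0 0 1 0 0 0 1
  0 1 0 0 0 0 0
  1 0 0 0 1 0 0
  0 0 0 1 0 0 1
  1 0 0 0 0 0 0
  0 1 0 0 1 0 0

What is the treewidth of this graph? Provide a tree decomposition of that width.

Treewidth 1.
One such decomposition:
Bags: B1 = {b, c}  B2 = {b, g}  B3 = {e, g}  B4 = {d, e}  B5 = {a, d}  B6 = {a, f}
Tree: B1–B2, B2–B3, B3–B4, B4–B5, B5–B6

Each bag holds 2 vertices, so the decomposition has width 1, which upper-bounds the treewidth. Any graph with an edge has treewidth ≥ 1, and G has the edge c–b. The upper and lower bounds meet at 1, so that is the treewidth.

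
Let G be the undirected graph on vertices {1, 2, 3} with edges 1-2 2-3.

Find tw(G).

A width-1 tree decomposition is:
Bags: B1 = {1, 2}  B2 = {2, 3}
Tree: B1–B2
The largest bag has 2 vertices, giving width 1; this decomposition certifies tw(G) ≤ 1. Any graph with an edge has treewidth ≥ 1, and G has the edge 1–2. Combining the bounds, tw(G) = 1.

1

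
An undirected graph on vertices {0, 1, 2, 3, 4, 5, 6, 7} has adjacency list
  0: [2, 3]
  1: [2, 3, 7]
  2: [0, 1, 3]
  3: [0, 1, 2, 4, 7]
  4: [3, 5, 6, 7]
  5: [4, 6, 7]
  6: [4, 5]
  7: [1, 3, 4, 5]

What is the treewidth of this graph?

2

A width-2 tree decomposition is:
Bags: B1 = {3, 4, 7}  B2 = {1, 3, 7}  B3 = {4, 5, 7}  B4 = {1, 2, 3}  B5 = {4, 5, 6}  B6 = {0, 2, 3}
Tree: B1–B2, B1–B3, B2–B4, B3–B5, B4–B6
Every bag has size at most 3, so the width is 3 − 1 = 2 and tw(G) ≤ 2. For the lower bound, the 3 vertices {0, 2, 3} are pairwise adjacent, and any tree decomposition puts a clique entirely inside one bag — forcing width ≥ 2. Therefore the treewidth is 2.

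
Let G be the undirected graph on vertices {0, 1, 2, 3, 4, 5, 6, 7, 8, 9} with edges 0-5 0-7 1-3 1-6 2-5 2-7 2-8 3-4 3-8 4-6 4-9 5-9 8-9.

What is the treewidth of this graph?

2

A width-2 tree decomposition is:
Bags: B1 = {0, 5, 7}  B2 = {2, 5, 7}  B3 = {2, 5, 9}  B4 = {2, 8, 9}  B5 = {4, 8, 9}  B6 = {3, 4, 8}  B7 = {3, 4, 6}  B8 = {1, 3, 6}
Tree: B1–B2, B2–B3, B3–B4, B4–B5, B5–B6, B6–B7, B7–B8
Each bag holds 3 vertices, so the decomposition has width 2, which upper-bounds the treewidth. For the lower bound, G contains the cycle 0–7–2–5–0, so G is not a forest; only forests have treewidth ≤ 1, hence tw(G) ≥ 2. The upper and lower bounds meet at 2, so that is the treewidth.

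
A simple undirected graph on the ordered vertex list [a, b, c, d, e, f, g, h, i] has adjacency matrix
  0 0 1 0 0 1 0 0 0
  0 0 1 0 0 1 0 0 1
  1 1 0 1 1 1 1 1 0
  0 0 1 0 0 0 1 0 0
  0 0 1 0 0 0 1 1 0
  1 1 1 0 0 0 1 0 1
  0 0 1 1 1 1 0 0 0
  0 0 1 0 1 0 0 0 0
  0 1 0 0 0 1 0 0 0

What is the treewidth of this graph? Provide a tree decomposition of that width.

Each bag holds 3 vertices, so the decomposition has width 2, which upper-bounds the treewidth. On the other hand G contains the 3-clique {c, d, g}. A clique must lie in a single bag of any decomposition, so no decomposition can have width below 2. Hence tw(G) = 2 exactly.

Treewidth 2.
One such decomposition:
Bags: B1 = {c, f, g}  B2 = {a, c, f}  B3 = {c, d, g}  B4 = {c, e, g}  B5 = {b, c, f}  B6 = {b, f, i}  B7 = {c, e, h}
Tree: B1–B2, B1–B3, B1–B4, B2–B5, B5–B6, B4–B7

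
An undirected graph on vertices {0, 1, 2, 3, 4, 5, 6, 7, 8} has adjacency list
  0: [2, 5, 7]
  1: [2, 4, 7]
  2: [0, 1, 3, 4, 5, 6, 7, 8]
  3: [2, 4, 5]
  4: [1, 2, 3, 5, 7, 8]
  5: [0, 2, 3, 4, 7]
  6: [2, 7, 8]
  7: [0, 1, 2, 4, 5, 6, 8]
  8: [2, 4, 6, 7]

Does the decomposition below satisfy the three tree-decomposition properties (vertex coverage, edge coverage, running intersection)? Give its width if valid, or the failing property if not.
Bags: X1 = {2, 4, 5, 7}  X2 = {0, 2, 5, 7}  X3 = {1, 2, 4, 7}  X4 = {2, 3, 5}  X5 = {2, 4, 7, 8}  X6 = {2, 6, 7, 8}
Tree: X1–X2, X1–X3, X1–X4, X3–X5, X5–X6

No — edge (4,3) lies in no bag.

A tree decomposition must satisfy three properties: every vertex lies in some bag; for every edge, both endpoints lie together in some bag; and for every vertex, the bags containing it form a connected subtree. Here edge (4,3) lies in no bag, so the decomposition is invalid.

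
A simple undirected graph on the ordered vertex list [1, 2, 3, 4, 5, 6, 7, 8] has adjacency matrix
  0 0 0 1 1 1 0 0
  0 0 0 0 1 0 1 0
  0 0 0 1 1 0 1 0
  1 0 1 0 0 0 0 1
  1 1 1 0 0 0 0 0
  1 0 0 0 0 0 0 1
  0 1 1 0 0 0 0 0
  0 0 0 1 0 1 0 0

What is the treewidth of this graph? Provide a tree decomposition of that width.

Treewidth 2.
One such decomposition:
Bags: B1 = {2, 5, 7}  B2 = {3, 5, 7}  B3 = {1, 3, 5}  B4 = {1, 3, 4}  B5 = {1, 4, 6}  B6 = {4, 6, 8}
Tree: B1–B2, B2–B3, B3–B4, B4–B5, B5–B6

The largest bag has 3 vertices, giving width 2; this decomposition certifies tw(G) ≤ 2. The edges 2–7–3–5–2 form a cycle, so G is not a tree and its treewidth is at least 2. Combining the bounds, tw(G) = 2.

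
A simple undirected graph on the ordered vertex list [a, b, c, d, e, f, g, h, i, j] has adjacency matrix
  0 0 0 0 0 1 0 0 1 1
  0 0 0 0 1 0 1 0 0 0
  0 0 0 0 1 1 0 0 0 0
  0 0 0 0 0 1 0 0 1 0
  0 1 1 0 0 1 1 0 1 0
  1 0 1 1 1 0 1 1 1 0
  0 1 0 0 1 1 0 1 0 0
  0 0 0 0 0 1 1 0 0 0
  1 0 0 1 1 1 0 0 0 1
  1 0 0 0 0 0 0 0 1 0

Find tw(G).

A width-2 tree decomposition is:
Bags: B1 = {e, f, i}  B2 = {e, f, g}  B3 = {f, g, h}  B4 = {d, f, i}  B5 = {a, f, i}  B6 = {b, e, g}  B7 = {a, i, j}  B8 = {c, e, f}
Tree: B1–B2, B2–B3, B1–B4, B1–B5, B2–B6, B5–B7, B1–B8
The largest bag has 3 vertices, giving width 2; this decomposition certifies tw(G) ≤ 2. On the other hand G contains the 3-clique {a, i, j}. A clique must lie in a single bag of any decomposition, so no decomposition can have width below 2. Combining the bounds, tw(G) = 2.

2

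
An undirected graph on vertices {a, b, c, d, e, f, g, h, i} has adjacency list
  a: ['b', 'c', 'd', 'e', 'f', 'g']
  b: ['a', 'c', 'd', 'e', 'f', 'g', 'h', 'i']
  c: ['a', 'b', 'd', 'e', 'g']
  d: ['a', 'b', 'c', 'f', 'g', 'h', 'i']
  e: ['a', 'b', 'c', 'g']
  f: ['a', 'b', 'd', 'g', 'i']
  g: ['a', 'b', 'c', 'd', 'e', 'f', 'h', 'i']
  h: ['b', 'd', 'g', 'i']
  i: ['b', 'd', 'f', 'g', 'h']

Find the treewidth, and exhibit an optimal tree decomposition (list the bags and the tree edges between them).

The largest bag has 5 vertices, giving width 4; this decomposition certifies tw(G) ≤ 4. Conversely, {b, d, g, h, i} is a clique of size 5, and the vertices of any clique must share a bag in every tree decomposition; so some bag has ≥ 5 vertices and tw(G) ≥ 4. Combining the bounds, tw(G) = 4.

Treewidth 4.
One such decomposition:
Bags: B1 = {a, b, d, f, g}  B2 = {a, b, c, d, g}  B3 = {a, b, c, e, g}  B4 = {b, d, f, g, i}  B5 = {b, d, g, h, i}
Tree: B1–B2, B2–B3, B1–B4, B4–B5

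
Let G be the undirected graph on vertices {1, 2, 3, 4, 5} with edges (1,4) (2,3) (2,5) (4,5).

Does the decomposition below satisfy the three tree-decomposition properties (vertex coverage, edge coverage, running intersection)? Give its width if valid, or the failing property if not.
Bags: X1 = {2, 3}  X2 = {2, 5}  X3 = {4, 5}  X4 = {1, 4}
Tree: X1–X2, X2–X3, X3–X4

Yes; width 1.

Checking the three conditions: (i) the bags cover all of {1, 2, 3, 4, 5}; (ii) for each edge, some bag contains both endpoints; (iii) the bags containing any fixed vertex form a subtree. All hold, so the decomposition is valid with width 2 − 1 = 1.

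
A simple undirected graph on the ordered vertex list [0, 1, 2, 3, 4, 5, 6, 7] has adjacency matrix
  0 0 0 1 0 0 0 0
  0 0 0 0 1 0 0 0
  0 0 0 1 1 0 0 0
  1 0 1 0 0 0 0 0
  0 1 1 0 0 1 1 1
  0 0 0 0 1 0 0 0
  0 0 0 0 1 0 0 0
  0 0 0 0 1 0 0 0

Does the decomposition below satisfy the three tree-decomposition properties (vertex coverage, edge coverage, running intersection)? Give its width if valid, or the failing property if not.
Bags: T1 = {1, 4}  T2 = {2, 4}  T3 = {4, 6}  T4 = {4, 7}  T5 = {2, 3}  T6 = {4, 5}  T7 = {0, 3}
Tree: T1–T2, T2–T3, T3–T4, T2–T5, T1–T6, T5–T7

Yes; width 1.

Vertex coverage: the bags together contain {0, 1, 2, 3, 4, 5, 6, 7}, the full vertex set. Edge coverage: each edge of G has both endpoints in at least one bag. Running intersection: for every vertex, the bags containing it form a connected subtree. All three properties hold, so this is a valid tree decomposition of width max|bag| − 1 = 1, and hence tw(G) ≤ 1.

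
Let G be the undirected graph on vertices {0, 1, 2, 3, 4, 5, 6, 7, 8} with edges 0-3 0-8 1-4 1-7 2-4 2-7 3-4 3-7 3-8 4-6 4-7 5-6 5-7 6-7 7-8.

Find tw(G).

2

A width-2 tree decomposition is:
Bags: B1 = {3, 7, 8}  B2 = {0, 3, 8}  B3 = {3, 4, 7}  B4 = {4, 6, 7}  B5 = {2, 4, 7}  B6 = {1, 4, 7}  B7 = {5, 6, 7}
Tree: B1–B2, B1–B3, B3–B4, B3–B5, B3–B6, B4–B7
The largest bag has 3 vertices, giving width 2; this decomposition certifies tw(G) ≤ 2. On the other hand G contains the 3-clique {0, 3, 8}. A clique must lie in a single bag of any decomposition, so no decomposition can have width below 2. Therefore the treewidth is 2.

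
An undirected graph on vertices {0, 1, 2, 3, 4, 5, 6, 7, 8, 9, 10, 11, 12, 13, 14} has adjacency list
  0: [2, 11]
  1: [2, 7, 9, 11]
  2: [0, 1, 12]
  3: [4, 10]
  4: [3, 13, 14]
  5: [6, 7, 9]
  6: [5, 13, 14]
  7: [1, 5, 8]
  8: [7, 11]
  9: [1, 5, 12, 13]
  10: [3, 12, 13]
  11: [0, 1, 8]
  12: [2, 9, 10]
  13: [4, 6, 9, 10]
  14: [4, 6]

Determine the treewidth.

A width-3 tree decomposition is:
Bags: B1 = {0, 7, 8, 11}  B2 = {0, 1, 7, 11}  B3 = {0, 1, 2, 7}  B4 = {1, 2, 5, 7}  B5 = {1, 2, 5, 9}  B6 = {2, 5, 9, 12}  B7 = {5, 6, 9, 12}  B8 = {6, 9, 12, 13}  B9 = {6, 10, 12, 13}  B10 = {6, 10, 13, 14}  B11 = {4, 10, 13, 14}  B12 = {3, 4, 10, 14}
Tree: B1–B2, B2–B3, B3–B4, B4–B5, B5–B6, B6–B7, B7–B8, B8–B9, B9–B10, B10–B11, B11–B12
Every bag has size at most 4, so the width is 4 − 1 = 3 and tw(G) ≤ 3. For the lower bound: the 4 vertex sets {0,8,11}, {7}, {1}, {2,5,9,12} are disjoint, each induces a connected subgraph, and every pair is joined by at least one edge of G. Contracting each set to a single vertex therefore yields K_{4} as a minor, and since treewidth is minor-monotone, tw(G) ≥ tw(K_{4}) = 3. Therefore the treewidth is 3.

3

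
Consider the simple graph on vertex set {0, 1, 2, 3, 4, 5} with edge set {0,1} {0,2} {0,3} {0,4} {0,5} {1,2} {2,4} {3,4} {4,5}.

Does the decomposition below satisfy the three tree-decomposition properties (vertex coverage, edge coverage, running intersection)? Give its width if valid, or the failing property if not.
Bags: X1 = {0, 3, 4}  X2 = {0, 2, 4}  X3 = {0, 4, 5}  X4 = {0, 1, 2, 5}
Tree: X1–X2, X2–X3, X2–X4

A tree decomposition must satisfy three properties: every vertex lies in some bag; for every edge, both endpoints lie together in some bag; and for every vertex, the bags containing it form a connected subtree. Here bags containing vertex 5 are not connected in the tree, so the decomposition is invalid.

No — bags containing vertex 5 are not connected in the tree.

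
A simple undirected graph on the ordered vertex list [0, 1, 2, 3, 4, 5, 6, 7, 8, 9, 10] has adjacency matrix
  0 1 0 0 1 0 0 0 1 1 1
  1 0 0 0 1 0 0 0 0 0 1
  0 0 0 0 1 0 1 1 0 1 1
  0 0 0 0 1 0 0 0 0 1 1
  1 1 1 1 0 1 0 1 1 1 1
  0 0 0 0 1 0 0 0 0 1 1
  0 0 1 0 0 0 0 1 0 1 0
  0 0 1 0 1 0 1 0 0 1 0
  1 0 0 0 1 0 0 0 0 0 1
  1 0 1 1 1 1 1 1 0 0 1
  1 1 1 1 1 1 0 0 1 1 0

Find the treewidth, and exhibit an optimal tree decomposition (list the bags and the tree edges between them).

Every bag has size at most 4, so the width is 4 − 1 = 3 and tw(G) ≤ 3. For the lower bound, the 4 vertices {0, 4, 8, 10} are pairwise adjacent, and any tree decomposition puts a clique entirely inside one bag — forcing width ≥ 3. Combining the bounds, tw(G) = 3.

Treewidth 3.
Bags: B1 = {0, 4, 9, 10}  B2 = {0, 1, 4, 10}  B3 = {4, 5, 9, 10}  B4 = {3, 4, 9, 10}  B5 = {2, 4, 9, 10}  B6 = {2, 4, 7, 9}  B7 = {0, 4, 8, 10}  B8 = {2, 6, 7, 9}
Tree: B1–B2, B1–B3, B1–B4, B4–B5, B5–B6, B2–B7, B6–B8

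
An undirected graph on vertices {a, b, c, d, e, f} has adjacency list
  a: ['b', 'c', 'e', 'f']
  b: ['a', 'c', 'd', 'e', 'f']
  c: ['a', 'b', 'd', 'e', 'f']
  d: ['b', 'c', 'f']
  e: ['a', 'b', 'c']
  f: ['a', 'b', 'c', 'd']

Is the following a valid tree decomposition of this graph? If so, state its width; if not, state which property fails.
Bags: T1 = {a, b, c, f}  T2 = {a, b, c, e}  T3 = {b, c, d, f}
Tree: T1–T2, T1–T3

Yes; width 3.

Every vertex of G appears in some bag (union = {a, b, c, d, e, f}); every edge is covered by a bag; and for each vertex v the set of bags containing v is connected in the bag tree. The decomposition is therefore valid. The largest bag has 4 vertices, so the width is 3.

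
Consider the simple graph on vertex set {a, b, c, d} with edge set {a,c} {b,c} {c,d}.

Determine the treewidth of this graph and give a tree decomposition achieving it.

The largest bag has 2 vertices, giving width 1; this decomposition certifies tw(G) ≤ 1. Any graph with an edge has treewidth ≥ 1, and G has the edge b–c. Hence tw(G) = 1 exactly.

Treewidth 1.
One optimal decomposition is:
Bags: B1 = {b, c}  B2 = {c, d}  B3 = {a, c}
Tree: B1–B2, B2–B3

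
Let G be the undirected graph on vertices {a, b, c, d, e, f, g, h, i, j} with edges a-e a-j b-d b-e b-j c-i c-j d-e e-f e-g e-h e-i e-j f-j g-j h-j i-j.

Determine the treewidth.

2

A width-2 tree decomposition is:
Bags: B1 = {b, e, j}  B2 = {e, i, j}  B3 = {e, h, j}  B4 = {a, e, j}  B5 = {b, d, e}  B6 = {e, g, j}  B7 = {e, f, j}  B8 = {c, i, j}
Tree: B1–B2, B2–B3, B1–B4, B1–B5, B4–B6, B4–B7, B2–B8
Every bag has size at most 3, so the width is 3 − 1 = 2 and tw(G) ≤ 2. For the lower bound, the 3 vertices {b, d, e} are pairwise adjacent, and any tree decomposition puts a clique entirely inside one bag — forcing width ≥ 2. The upper and lower bounds meet at 2, so that is the treewidth.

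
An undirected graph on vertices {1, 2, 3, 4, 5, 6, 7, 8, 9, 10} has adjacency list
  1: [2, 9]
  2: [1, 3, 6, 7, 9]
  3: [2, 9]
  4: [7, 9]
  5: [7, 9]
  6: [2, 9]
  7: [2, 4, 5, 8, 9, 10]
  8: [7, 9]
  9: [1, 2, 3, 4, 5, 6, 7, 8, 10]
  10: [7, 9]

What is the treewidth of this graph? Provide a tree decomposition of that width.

Every bag has size at most 3, so the width is 3 − 1 = 2 and tw(G) ≤ 2. Conversely, {1, 2, 9} is a clique of size 3, and the vertices of any clique must share a bag in every tree decomposition; so some bag has ≥ 3 vertices and tw(G) ≥ 2. The upper and lower bounds meet at 2, so that is the treewidth.

Treewidth 2.
One optimal decomposition is:
Bags: B1 = {2, 7, 9}  B2 = {5, 7, 9}  B3 = {2, 6, 9}  B4 = {1, 2, 9}  B5 = {2, 3, 9}  B6 = {7, 9, 10}  B7 = {7, 8, 9}  B8 = {4, 7, 9}
Tree: B1–B2, B1–B3, B1–B4, B1–B5, B2–B6, B2–B7, B6–B8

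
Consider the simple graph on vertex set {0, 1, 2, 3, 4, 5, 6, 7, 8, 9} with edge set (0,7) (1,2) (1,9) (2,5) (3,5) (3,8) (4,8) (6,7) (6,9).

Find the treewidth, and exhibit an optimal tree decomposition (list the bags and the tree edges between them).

Each bag holds 2 vertices, so the decomposition has width 1, which upper-bounds the treewidth. Any graph with an edge has treewidth ≥ 1, and G has the edge 4–8. The upper and lower bounds meet at 1, so that is the treewidth.

Treewidth 1.
One optimal decomposition is:
Bags: B1 = {4, 8}  B2 = {3, 8}  B3 = {3, 5}  B4 = {2, 5}  B5 = {1, 2}  B6 = {1, 9}  B7 = {6, 9}  B8 = {6, 7}  B9 = {0, 7}
Tree: B1–B2, B2–B3, B3–B4, B4–B5, B5–B6, B6–B7, B7–B8, B8–B9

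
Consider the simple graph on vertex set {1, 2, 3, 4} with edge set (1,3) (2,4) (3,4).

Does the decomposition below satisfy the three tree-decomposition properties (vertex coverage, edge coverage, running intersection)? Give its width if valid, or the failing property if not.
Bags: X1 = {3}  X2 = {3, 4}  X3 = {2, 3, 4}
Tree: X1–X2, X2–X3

A tree decomposition must satisfy three properties: every vertex lies in some bag; for every edge, both endpoints lie together in some bag; and for every vertex, the bags containing it form a connected subtree. Here vertex 1 appears in no bag, so the decomposition is invalid.

No — vertex 1 appears in no bag.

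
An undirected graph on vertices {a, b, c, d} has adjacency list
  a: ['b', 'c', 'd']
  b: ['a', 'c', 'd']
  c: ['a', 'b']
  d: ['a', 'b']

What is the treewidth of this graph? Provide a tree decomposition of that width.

The largest bag has 3 vertices, giving width 2; this decomposition certifies tw(G) ≤ 2. On the other hand G contains the 3-clique {a, b, d}. A clique must lie in a single bag of any decomposition, so no decomposition can have width below 2. Therefore the treewidth is 2.

Treewidth 2.
One optimal decomposition is:
Bags: B1 = {a, b, d}  B2 = {a, b, c}
Tree: B1–B2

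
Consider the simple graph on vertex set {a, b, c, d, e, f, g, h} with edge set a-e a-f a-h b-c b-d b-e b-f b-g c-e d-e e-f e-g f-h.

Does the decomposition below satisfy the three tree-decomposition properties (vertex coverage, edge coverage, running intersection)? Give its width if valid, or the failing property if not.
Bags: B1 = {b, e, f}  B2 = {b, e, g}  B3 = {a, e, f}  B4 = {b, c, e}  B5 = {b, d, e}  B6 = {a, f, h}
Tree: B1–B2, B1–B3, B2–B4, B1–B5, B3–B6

Yes; width 2.

Checking the three conditions: (i) the bags cover all of {a, b, c, d, e, f, g, h}; (ii) for each edge, some bag contains both endpoints; (iii) the bags containing any fixed vertex form a subtree. All hold, so the decomposition is valid with width 3 − 1 = 2.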